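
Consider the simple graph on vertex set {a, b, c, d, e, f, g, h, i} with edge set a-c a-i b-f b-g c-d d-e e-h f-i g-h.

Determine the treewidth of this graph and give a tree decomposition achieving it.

The largest bag has 3 vertices, giving width 2; this decomposition certifies tw(G) ≤ 2. Since d–c–a–i–f–b–g–h–e–d is a cycle in G, G is not acyclic. Forests are exactly the graphs of treewidth ≤ 1, so tw(G) ≥ 2. Therefore the treewidth is 2.

Treewidth 2.
One optimal decomposition is:
Bags: B1 = {a, c, d}  B2 = {a, d, i}  B3 = {d, f, i}  B4 = {b, d, f}  B5 = {b, d, g}  B6 = {d, g, h}  B7 = {d, e, h}
Tree: B1–B2, B2–B3, B3–B4, B4–B5, B5–B6, B6–B7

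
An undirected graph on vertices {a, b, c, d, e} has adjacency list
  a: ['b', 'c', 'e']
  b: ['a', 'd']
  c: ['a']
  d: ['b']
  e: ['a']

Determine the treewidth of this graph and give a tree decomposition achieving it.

Treewidth 1.
One such decomposition:
Bags: B1 = {b, d}  B2 = {a, b}  B3 = {a, e}  B4 = {a, c}
Tree: B1–B2, B2–B3, B3–B4

The largest bag has 2 vertices, giving width 1; this decomposition certifies tw(G) ≤ 1. Since G has at least one edge (e.g. d–b), it is not an edgeless graph, so tw(G) ≥ 1. Therefore the treewidth is 1.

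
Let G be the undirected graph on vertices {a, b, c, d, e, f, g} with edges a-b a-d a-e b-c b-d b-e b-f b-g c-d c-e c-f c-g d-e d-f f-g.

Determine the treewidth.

3

A width-3 tree decomposition is:
Bags: B1 = {a, b, d, e}  B2 = {b, c, d, e}  B3 = {b, c, d, f}  B4 = {b, c, f, g}
Tree: B1–B2, B2–B3, B3–B4
Every bag has size at most 4, so the width is 4 − 1 = 3 and tw(G) ≤ 3. For the lower bound, the 4 vertices {b, c, d, e} are pairwise adjacent, and any tree decomposition puts a clique entirely inside one bag — forcing width ≥ 3. Hence tw(G) = 3 exactly.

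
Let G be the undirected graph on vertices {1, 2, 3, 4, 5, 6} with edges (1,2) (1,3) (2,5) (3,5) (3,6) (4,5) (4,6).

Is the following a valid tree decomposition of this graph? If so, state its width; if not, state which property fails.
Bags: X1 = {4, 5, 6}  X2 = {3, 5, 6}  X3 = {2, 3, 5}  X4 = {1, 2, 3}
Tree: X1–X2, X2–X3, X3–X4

Yes; width 2.

Checking the three conditions: (i) the bags cover all of {1, 2, 3, 4, 5, 6}; (ii) for each edge, some bag contains both endpoints; (iii) the bags containing any fixed vertex form a subtree. All hold, so the decomposition is valid with width 3 − 1 = 2.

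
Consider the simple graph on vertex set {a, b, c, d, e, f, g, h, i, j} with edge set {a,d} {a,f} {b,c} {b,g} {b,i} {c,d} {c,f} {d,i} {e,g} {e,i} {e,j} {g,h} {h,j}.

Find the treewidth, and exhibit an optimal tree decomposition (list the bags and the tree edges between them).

Treewidth 2.
One optimal decomposition is:
Bags: B1 = {a, d, f}  B2 = {c, d, f}  B3 = {c, d, i}  B4 = {b, c, i}  B5 = {b, e, i}  B6 = {b, e, g}  B7 = {e, g, j}  B8 = {g, h, j}
Tree: B1–B2, B2–B3, B3–B4, B4–B5, B5–B6, B6–B7, B7–B8

The largest bag has 3 vertices, giving width 2; this decomposition certifies tw(G) ≤ 2. The edges a–f–c–d–a form a cycle, so G is not a tree and its treewidth is at least 2. Therefore the treewidth is 2.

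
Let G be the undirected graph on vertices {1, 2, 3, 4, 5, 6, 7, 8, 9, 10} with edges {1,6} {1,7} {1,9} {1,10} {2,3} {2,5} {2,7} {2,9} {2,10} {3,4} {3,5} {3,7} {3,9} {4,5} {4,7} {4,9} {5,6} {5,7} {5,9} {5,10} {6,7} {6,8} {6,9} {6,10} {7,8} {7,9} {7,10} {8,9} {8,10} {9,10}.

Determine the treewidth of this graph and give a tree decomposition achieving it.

The largest bag has 5 vertices, giving width 4; this decomposition certifies tw(G) ≤ 4. For the lower bound, the 5 vertices {6, 7, 8, 9, 10} are pairwise adjacent, and any tree decomposition puts a clique entirely inside one bag — forcing width ≥ 4. Hence tw(G) = 4 exactly.

Treewidth 4.
One such decomposition:
Bags: B1 = {2, 5, 7, 9, 10}  B2 = {5, 6, 7, 9, 10}  B3 = {6, 7, 8, 9, 10}  B4 = {2, 3, 5, 7, 9}  B5 = {1, 6, 7, 9, 10}  B6 = {3, 4, 5, 7, 9}
Tree: B1–B2, B2–B3, B1–B4, B3–B5, B4–B6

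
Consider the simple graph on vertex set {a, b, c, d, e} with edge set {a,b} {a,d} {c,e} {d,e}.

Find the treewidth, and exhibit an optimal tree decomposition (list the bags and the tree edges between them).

Treewidth 1.
One optimal decomposition is:
Bags: B1 = {c, e}  B2 = {d, e}  B3 = {a, d}  B4 = {a, b}
Tree: B1–B2, B2–B3, B3–B4

Every bag has size at most 2, so the width is 2 − 1 = 1 and tw(G) ≤ 1. Since G has at least one edge (e.g. c–e), it is not an edgeless graph, so tw(G) ≥ 1. Combining the bounds, tw(G) = 1.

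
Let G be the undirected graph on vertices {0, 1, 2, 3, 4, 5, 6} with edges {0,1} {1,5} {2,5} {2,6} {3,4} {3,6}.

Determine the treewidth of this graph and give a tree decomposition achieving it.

Treewidth 1.
One such decomposition:
Bags: B1 = {0, 1}  B2 = {1, 5}  B3 = {2, 5}  B4 = {2, 6}  B5 = {3, 6}  B6 = {3, 4}
Tree: B1–B2, B2–B3, B3–B4, B4–B5, B5–B6

Every bag has size at most 2, so the width is 2 − 1 = 1 and tw(G) ≤ 1. Since G has at least one edge (e.g. 0–1), it is not an edgeless graph, so tw(G) ≥ 1. The upper and lower bounds meet at 1, so that is the treewidth.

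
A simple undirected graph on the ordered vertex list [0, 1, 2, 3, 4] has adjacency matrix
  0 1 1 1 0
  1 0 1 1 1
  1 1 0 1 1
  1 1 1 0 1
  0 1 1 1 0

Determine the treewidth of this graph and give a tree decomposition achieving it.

Treewidth 3.
Bags: B1 = {0, 1, 2, 3}  B2 = {1, 2, 3, 4}
Tree: B1–B2

The largest bag has 4 vertices, giving width 3; this decomposition certifies tw(G) ≤ 3. Conversely, {0, 1, 2, 3} is a clique of size 4, and the vertices of any clique must share a bag in every tree decomposition; so some bag has ≥ 4 vertices and tw(G) ≥ 3. The upper and lower bounds meet at 3, so that is the treewidth.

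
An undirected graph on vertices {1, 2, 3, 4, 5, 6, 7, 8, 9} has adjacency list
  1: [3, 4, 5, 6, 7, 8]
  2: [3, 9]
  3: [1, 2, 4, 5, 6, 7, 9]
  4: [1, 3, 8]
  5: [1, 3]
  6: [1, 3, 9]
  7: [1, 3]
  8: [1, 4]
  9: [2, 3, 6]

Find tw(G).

2

A width-2 tree decomposition is:
Bags: B1 = {1, 3, 6}  B2 = {1, 3, 4}  B3 = {1, 3, 5}  B4 = {3, 6, 9}  B5 = {2, 3, 9}  B6 = {1, 4, 8}  B7 = {1, 3, 7}
Tree: B1–B2, B1–B3, B1–B4, B4–B5, B2–B6, B2–B7
The largest bag has 3 vertices, giving width 2; this decomposition certifies tw(G) ≤ 2. For the lower bound, the 3 vertices {1, 4, 8} are pairwise adjacent, and any tree decomposition puts a clique entirely inside one bag — forcing width ≥ 2. Therefore the treewidth is 2.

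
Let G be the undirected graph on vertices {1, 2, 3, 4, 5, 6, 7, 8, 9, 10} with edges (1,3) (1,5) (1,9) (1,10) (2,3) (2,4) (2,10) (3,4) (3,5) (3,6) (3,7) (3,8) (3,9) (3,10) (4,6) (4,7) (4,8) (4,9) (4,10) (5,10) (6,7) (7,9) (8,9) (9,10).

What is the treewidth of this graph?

3

A width-3 tree decomposition is:
Bags: B1 = {1, 3, 9, 10}  B2 = {3, 4, 9, 10}  B3 = {3, 4, 7, 9}  B4 = {1, 3, 5, 10}  B5 = {3, 4, 8, 9}  B6 = {2, 3, 4, 10}  B7 = {3, 4, 6, 7}
Tree: B1–B2, B2–B3, B1–B4, B3–B5, B2–B6, B3–B7
Each bag holds 4 vertices, so the decomposition has width 3, which upper-bounds the treewidth. For the lower bound, the 4 vertices {1, 3, 9, 10} are pairwise adjacent, and any tree decomposition puts a clique entirely inside one bag — forcing width ≥ 3. The upper and lower bounds meet at 3, so that is the treewidth.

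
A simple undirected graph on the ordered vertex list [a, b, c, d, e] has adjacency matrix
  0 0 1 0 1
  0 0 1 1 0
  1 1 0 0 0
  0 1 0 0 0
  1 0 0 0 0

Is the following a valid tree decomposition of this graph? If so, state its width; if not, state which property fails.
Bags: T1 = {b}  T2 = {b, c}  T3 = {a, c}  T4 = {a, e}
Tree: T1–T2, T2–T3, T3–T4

No — vertex d appears in no bag.

A tree decomposition must satisfy three properties: every vertex lies in some bag; for every edge, both endpoints lie together in some bag; and for every vertex, the bags containing it form a connected subtree. Here vertex d appears in no bag, so the decomposition is invalid.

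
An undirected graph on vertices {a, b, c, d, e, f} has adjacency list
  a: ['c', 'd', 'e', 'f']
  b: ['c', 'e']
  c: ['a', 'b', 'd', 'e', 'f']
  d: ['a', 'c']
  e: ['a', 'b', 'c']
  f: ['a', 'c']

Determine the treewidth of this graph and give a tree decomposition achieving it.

The largest bag has 3 vertices, giving width 2; this decomposition certifies tw(G) ≤ 2. Conversely, {a, c, d} is a clique of size 3, and the vertices of any clique must share a bag in every tree decomposition; so some bag has ≥ 3 vertices and tw(G) ≥ 2. Combining the bounds, tw(G) = 2.

Treewidth 2.
Bags: B1 = {a, c, f}  B2 = {a, c, e}  B3 = {a, c, d}  B4 = {b, c, e}
Tree: B1–B2, B1–B3, B2–B4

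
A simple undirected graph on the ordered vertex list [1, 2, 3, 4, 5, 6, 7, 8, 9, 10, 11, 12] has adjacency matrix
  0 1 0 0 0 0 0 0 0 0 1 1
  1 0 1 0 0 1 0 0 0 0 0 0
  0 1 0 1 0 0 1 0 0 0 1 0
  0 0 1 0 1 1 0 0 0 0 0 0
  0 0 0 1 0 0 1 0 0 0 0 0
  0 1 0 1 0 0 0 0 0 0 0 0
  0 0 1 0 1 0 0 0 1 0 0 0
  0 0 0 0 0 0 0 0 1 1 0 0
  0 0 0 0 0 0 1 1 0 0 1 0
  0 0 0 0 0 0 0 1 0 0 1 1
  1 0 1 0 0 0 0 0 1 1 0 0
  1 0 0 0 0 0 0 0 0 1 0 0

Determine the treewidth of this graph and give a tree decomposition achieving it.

Treewidth 3.
One optimal decomposition is:
Bags: B1 = {4, 5, 6, 7}  B2 = {3, 4, 6, 7}  B3 = {2, 3, 6, 7}  B4 = {2, 3, 7, 9}  B5 = {2, 3, 9, 11}  B6 = {1, 2, 9, 11}  B7 = {1, 8, 9, 11}  B8 = {1, 8, 10, 11}  B9 = {1, 8, 10, 12}
Tree: B1–B2, B2–B3, B3–B4, B4–B5, B5–B6, B6–B7, B7–B8, B8–B9

Every bag has size at most 4, so the width is 4 − 1 = 3 and tw(G) ≤ 3. For the lower bound: the 4 vertex sets {4,5,6}, {7}, {3}, {1,2,9,11} are disjoint, each induces a connected subgraph, and every pair is joined by at least one edge of G. Contracting each set to a single vertex therefore yields K_{4} as a minor, and since treewidth is minor-monotone, tw(G) ≥ tw(K_{4}) = 3. Hence tw(G) = 3 exactly.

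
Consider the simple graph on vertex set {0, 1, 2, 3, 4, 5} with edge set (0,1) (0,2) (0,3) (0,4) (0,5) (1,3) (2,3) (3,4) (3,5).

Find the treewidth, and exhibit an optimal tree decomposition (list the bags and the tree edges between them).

Each bag holds 3 vertices, so the decomposition has width 2, which upper-bounds the treewidth. Conversely, {0, 1, 3} is a clique of size 3, and the vertices of any clique must share a bag in every tree decomposition; so some bag has ≥ 3 vertices and tw(G) ≥ 2. The upper and lower bounds meet at 2, so that is the treewidth.

Treewidth 2.
One such decomposition:
Bags: B1 = {0, 3, 4}  B2 = {0, 2, 3}  B3 = {0, 3, 5}  B4 = {0, 1, 3}
Tree: B1–B2, B1–B3, B3–B4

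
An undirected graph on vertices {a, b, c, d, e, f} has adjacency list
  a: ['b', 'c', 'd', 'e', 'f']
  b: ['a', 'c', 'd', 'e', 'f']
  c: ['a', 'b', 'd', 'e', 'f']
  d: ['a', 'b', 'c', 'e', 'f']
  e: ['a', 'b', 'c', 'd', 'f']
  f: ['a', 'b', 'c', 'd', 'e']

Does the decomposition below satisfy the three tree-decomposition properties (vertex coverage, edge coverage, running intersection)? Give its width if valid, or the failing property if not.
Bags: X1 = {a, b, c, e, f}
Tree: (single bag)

No — vertex d appears in no bag.

A tree decomposition must satisfy three properties: every vertex lies in some bag; for every edge, both endpoints lie together in some bag; and for every vertex, the bags containing it form a connected subtree. Here vertex d appears in no bag, so the decomposition is invalid.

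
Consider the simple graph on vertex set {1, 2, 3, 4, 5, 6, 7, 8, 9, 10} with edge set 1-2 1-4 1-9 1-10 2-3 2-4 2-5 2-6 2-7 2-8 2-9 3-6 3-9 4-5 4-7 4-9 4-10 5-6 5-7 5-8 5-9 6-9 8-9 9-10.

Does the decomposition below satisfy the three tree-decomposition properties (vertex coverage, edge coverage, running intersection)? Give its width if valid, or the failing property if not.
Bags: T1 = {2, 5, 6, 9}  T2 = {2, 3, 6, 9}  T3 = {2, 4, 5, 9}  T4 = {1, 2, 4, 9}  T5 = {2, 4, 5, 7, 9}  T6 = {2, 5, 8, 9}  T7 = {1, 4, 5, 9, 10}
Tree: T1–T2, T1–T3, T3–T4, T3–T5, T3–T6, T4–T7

No — bags containing vertex 5 are not connected in the tree.

A tree decomposition must satisfy three properties: every vertex lies in some bag; for every edge, both endpoints lie together in some bag; and for every vertex, the bags containing it form a connected subtree. Here bags containing vertex 5 are not connected in the tree, so the decomposition is invalid.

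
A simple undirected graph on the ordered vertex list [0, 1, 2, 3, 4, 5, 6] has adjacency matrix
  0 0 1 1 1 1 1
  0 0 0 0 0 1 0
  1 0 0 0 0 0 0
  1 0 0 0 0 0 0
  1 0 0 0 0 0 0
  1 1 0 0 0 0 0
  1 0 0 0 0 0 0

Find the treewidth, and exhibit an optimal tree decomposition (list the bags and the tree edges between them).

Treewidth 1.
Bags: B1 = {0, 3}  B2 = {0, 4}  B3 = {0, 6}  B4 = {0, 5}  B5 = {0, 2}  B6 = {1, 5}
Tree: B1–B2, B2–B3, B1–B4, B1–B5, B4–B6

The largest bag has 2 vertices, giving width 1; this decomposition certifies tw(G) ≤ 1. Since G has at least one edge (e.g. 0–3), it is not an edgeless graph, so tw(G) ≥ 1. Therefore the treewidth is 1.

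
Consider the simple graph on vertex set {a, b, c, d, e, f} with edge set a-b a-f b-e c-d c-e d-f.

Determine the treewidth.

A width-2 tree decomposition is:
Bags: B1 = {a, b, f}  B2 = {b, d, f}  B3 = {b, c, d}  B4 = {b, c, e}
Tree: B1–B2, B2–B3, B3–B4
Every bag has size at most 3, so the width is 3 − 1 = 2 and tw(G) ≤ 2. For the lower bound, G contains the cycle b–a–f–d–c–e–b, so G is not a forest; only forests have treewidth ≤ 1, hence tw(G) ≥ 2. Therefore the treewidth is 2.

2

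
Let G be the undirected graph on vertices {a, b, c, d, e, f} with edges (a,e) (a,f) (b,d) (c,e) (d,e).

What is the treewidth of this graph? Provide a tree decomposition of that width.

Every bag has size at most 2, so the width is 2 − 1 = 1 and tw(G) ≤ 1. Since G has at least one edge (e.g. a–e), it is not an edgeless graph, so tw(G) ≥ 1. Combining the bounds, tw(G) = 1.

Treewidth 1.
One such decomposition:
Bags: B1 = {a, e}  B2 = {a, f}  B3 = {d, e}  B4 = {c, e}  B5 = {b, d}
Tree: B1–B2, B1–B3, B3–B4, B3–B5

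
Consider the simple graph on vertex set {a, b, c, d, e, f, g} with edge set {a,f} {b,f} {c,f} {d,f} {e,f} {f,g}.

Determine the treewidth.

1

A width-1 tree decomposition is:
Bags: B1 = {c, f}  B2 = {b, f}  B3 = {a, f}  B4 = {e, f}  B5 = {d, f}  B6 = {f, g}
Tree: B1–B2, B1–B3, B3–B4, B3–B5, B3–B6
Every bag has size at most 2, so the width is 2 − 1 = 1 and tw(G) ≤ 1. Any graph with an edge has treewidth ≥ 1, and G has the edge c–f. Hence tw(G) = 1 exactly.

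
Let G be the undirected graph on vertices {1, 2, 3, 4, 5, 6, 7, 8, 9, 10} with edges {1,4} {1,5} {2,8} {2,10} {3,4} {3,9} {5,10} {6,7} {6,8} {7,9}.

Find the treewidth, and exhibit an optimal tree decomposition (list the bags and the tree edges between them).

Treewidth 2.
Bags: B1 = {6, 7, 8}  B2 = {7, 8, 9}  B3 = {3, 8, 9}  B4 = {3, 4, 8}  B5 = {1, 4, 8}  B6 = {1, 5, 8}  B7 = {5, 8, 10}  B8 = {2, 8, 10}
Tree: B1–B2, B2–B3, B3–B4, B4–B5, B5–B6, B6–B7, B7–B8

Every bag has size at most 3, so the width is 3 − 1 = 2 and tw(G) ≤ 2. Since 8–6–7–9–3–4–1–5–10–2–8 is a cycle in G, G is not acyclic. Forests are exactly the graphs of treewidth ≤ 1, so tw(G) ≥ 2. Hence tw(G) = 2 exactly.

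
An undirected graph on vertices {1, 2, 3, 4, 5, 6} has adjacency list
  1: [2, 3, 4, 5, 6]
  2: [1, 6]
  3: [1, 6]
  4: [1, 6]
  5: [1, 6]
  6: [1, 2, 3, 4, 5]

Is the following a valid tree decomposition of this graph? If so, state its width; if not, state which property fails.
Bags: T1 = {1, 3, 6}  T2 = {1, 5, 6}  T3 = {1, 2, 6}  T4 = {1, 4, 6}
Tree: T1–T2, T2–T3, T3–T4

Yes; width 2.

Checking the three conditions: (i) the bags cover all of {1, 2, 3, 4, 5, 6}; (ii) for each edge, some bag contains both endpoints; (iii) the bags containing any fixed vertex form a subtree. All hold, so the decomposition is valid with width 3 − 1 = 2.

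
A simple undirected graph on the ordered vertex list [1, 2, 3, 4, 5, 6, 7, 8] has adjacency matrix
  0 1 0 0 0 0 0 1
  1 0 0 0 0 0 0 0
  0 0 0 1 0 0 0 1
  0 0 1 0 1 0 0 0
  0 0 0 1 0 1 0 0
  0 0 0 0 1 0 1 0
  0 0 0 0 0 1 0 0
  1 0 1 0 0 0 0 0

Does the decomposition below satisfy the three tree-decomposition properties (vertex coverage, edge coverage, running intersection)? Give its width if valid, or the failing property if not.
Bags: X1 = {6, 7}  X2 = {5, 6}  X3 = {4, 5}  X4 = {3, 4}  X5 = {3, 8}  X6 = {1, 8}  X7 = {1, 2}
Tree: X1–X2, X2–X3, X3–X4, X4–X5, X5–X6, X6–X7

Vertex coverage: the bags together contain {1, 2, 3, 4, 5, 6, 7, 8}, the full vertex set. Edge coverage: each edge of G has both endpoints in at least one bag. Running intersection: for every vertex, the bags containing it form a connected subtree. All three properties hold, so this is a valid tree decomposition of width max|bag| − 1 = 1, and hence tw(G) ≤ 1.

Yes; width 1.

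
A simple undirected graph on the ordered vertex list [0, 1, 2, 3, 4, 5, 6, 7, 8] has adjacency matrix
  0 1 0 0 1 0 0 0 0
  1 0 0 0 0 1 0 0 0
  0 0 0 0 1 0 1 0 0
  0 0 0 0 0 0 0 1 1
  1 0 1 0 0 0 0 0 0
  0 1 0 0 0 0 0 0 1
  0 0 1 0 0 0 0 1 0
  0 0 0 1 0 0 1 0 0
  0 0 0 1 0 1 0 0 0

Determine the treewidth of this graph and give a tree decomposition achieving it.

Treewidth 2.
Bags: B1 = {3, 7, 8}  B2 = {5, 7, 8}  B3 = {1, 5, 7}  B4 = {0, 1, 7}  B5 = {0, 4, 7}  B6 = {2, 4, 7}  B7 = {2, 6, 7}
Tree: B1–B2, B2–B3, B3–B4, B4–B5, B5–B6, B6–B7

Every bag has size at most 3, so the width is 3 − 1 = 2 and tw(G) ≤ 2. Since 7–3–8–5–1–0–4–2–6–7 is a cycle in G, G is not acyclic. Forests are exactly the graphs of treewidth ≤ 1, so tw(G) ≥ 2. Therefore the treewidth is 2.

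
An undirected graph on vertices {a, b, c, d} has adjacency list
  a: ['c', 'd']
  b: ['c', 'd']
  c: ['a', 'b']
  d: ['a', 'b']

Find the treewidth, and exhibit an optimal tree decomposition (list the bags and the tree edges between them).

The largest bag has 3 vertices, giving width 2; this decomposition certifies tw(G) ≤ 2. Since d–a–c–b–d is a cycle in G, G is not acyclic. Forests are exactly the graphs of treewidth ≤ 1, so tw(G) ≥ 2. Combining the bounds, tw(G) = 2.

Treewidth 2.
One optimal decomposition is:
Bags: B1 = {a, c, d}  B2 = {b, c, d}
Tree: B1–B2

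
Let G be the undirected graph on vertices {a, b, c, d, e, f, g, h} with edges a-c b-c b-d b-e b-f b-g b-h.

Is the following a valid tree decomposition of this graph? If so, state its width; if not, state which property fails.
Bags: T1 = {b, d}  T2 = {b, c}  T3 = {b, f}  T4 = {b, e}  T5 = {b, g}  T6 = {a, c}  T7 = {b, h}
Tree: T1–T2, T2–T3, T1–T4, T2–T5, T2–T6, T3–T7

Every vertex of G appears in some bag (union = {a, b, c, d, e, f, g, h}); every edge is covered by a bag; and for each vertex v the set of bags containing v is connected in the bag tree. The decomposition is therefore valid. The largest bag has 2 vertices, so the width is 1.

Yes; width 1.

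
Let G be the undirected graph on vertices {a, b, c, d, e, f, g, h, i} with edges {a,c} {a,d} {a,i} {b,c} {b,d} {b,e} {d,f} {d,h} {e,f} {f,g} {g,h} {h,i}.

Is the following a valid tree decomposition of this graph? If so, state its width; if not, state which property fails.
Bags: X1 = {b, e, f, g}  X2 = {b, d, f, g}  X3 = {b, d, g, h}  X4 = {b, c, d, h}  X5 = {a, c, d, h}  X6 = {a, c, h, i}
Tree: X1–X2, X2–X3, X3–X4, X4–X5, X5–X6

Every vertex of G appears in some bag (union = {a, b, c, d, e, f, g, h, i}); every edge is covered by a bag; and for each vertex v the set of bags containing v is connected in the bag tree. The decomposition is therefore valid. The largest bag has 4 vertices, so the width is 3.

Yes; width 3.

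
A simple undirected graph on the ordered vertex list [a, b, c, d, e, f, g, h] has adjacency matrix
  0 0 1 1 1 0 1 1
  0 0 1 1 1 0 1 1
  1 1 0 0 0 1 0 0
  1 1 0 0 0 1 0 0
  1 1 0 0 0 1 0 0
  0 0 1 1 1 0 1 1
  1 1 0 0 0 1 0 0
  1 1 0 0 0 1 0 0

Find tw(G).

A width-3 tree decomposition is:
Bags: B1 = {a, b, c, f}  B2 = {a, b, f, g}  B3 = {a, b, f, h}  B4 = {a, b, d, f}  B5 = {a, b, e, f}
Tree: B1–B2, B2–B3, B3–B4, B4–B5
Every bag has size at most 4, so the width is 4 − 1 = 3 and tw(G) ≤ 3. For the lower bound: the 4 vertex sets {a,c}, {f,g}, {b}, {h} are disjoint, each induces a connected subgraph, and every pair is joined by at least one edge of G. Contracting each set to a single vertex therefore yields K_{4} as a minor, and since treewidth is minor-monotone, tw(G) ≥ tw(K_{4}) = 3. Combining the bounds, tw(G) = 3.

3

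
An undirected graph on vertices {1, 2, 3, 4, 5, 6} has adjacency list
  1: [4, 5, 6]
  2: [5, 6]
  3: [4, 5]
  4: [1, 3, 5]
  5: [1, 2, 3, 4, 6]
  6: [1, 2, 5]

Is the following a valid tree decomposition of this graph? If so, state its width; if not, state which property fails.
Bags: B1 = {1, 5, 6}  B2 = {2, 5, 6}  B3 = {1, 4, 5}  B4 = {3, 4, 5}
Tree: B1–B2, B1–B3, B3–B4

Yes; width 2.

Checking the three conditions: (i) the bags cover all of {1, 2, 3, 4, 5, 6}; (ii) for each edge, some bag contains both endpoints; (iii) the bags containing any fixed vertex form a subtree. All hold, so the decomposition is valid with width 3 − 1 = 2.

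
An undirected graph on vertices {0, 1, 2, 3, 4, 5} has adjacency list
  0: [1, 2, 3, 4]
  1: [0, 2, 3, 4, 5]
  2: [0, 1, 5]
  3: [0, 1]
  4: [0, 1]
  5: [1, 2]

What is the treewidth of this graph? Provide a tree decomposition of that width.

Treewidth 2.
Bags: B1 = {0, 1, 2}  B2 = {0, 1, 3}  B3 = {0, 1, 4}  B4 = {1, 2, 5}
Tree: B1–B2, B1–B3, B1–B4

The largest bag has 3 vertices, giving width 2; this decomposition certifies tw(G) ≤ 2. Conversely, {0, 1, 2} is a clique of size 3, and the vertices of any clique must share a bag in every tree decomposition; so some bag has ≥ 3 vertices and tw(G) ≥ 2. The upper and lower bounds meet at 2, so that is the treewidth.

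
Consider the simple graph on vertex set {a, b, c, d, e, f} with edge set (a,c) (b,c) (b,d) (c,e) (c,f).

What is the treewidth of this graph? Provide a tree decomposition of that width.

Treewidth 1.
Bags: B1 = {c, e}  B2 = {a, c}  B3 = {c, f}  B4 = {b, c}  B5 = {b, d}
Tree: B1–B2, B2–B3, B1–B4, B4–B5

Every bag has size at most 2, so the width is 2 − 1 = 1 and tw(G) ≤ 1. Since G has at least one edge (e.g. c–e), it is not an edgeless graph, so tw(G) ≥ 1. The upper and lower bounds meet at 1, so that is the treewidth.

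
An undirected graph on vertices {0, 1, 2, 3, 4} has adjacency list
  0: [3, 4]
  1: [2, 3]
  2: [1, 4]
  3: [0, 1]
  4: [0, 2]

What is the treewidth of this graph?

A width-2 tree decomposition is:
Bags: B1 = {0, 2, 4}  B2 = {0, 1, 2}  B3 = {0, 1, 3}
Tree: B1–B2, B2–B3
Each bag holds 3 vertices, so the decomposition has width 2, which upper-bounds the treewidth. For the lower bound, G contains the cycle 0–4–2–1–3–0, so G is not a forest; only forests have treewidth ≤ 1, hence tw(G) ≥ 2. The upper and lower bounds meet at 2, so that is the treewidth.

2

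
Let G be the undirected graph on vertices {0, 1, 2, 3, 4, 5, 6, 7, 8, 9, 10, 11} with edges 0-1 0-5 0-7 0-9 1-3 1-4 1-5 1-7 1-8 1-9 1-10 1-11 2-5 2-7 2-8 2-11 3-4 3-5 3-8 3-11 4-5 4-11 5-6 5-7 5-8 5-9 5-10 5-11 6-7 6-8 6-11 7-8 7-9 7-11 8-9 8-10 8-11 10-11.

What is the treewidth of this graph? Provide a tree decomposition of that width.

The largest bag has 5 vertices, giving width 4; this decomposition certifies tw(G) ≤ 4. Conversely, {0, 1, 5, 7, 9} is a clique of size 5, and the vertices of any clique must share a bag in every tree decomposition; so some bag has ≥ 5 vertices and tw(G) ≥ 4. The upper and lower bounds meet at 4, so that is the treewidth.

Treewidth 4.
One optimal decomposition is:
Bags: B1 = {1, 3, 5, 8, 11}  B2 = {1, 5, 7, 8, 11}  B3 = {1, 5, 8, 10, 11}  B4 = {1, 3, 4, 5, 11}  B5 = {1, 5, 7, 8, 9}  B6 = {0, 1, 5, 7, 9}  B7 = {2, 5, 7, 8, 11}  B8 = {5, 6, 7, 8, 11}
Tree: B1–B2, B2–B3, B1–B4, B2–B5, B5–B6, B2–B7, B2–B8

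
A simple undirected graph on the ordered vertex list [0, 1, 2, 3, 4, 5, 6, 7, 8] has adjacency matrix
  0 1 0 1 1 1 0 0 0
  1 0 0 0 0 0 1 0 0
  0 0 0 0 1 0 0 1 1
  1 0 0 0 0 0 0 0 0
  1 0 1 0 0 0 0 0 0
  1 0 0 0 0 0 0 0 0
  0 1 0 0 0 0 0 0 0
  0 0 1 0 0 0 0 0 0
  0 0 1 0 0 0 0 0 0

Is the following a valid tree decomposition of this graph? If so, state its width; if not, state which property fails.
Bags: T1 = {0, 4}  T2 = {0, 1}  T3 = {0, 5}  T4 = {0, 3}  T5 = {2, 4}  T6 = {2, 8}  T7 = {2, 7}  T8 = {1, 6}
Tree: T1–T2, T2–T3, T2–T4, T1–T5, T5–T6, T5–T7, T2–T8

Yes; width 1.

Every vertex of G appears in some bag (union = {0, 1, 2, 3, 4, 5, 6, 7, 8}); every edge is covered by a bag; and for each vertex v the set of bags containing v is connected in the bag tree. The decomposition is therefore valid. The largest bag has 2 vertices, so the width is 1.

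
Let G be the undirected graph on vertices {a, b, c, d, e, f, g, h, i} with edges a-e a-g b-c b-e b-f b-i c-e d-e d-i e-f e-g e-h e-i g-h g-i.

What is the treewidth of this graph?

A width-2 tree decomposition is:
Bags: B1 = {d, e, i}  B2 = {e, g, i}  B3 = {e, g, h}  B4 = {b, e, i}  B5 = {b, e, f}  B6 = {a, e, g}  B7 = {b, c, e}
Tree: B1–B2, B2–B3, B1–B4, B4–B5, B3–B6, B4–B7
The largest bag has 3 vertices, giving width 2; this decomposition certifies tw(G) ≤ 2. Conversely, {d, e, i} is a clique of size 3, and the vertices of any clique must share a bag in every tree decomposition; so some bag has ≥ 3 vertices and tw(G) ≥ 2. Combining the bounds, tw(G) = 2.

2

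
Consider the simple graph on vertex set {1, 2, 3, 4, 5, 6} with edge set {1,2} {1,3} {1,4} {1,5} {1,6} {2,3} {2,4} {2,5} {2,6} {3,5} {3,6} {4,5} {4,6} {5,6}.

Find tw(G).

A width-4 tree decomposition is:
Bags: B1 = {1, 2, 4, 5, 6}  B2 = {1, 2, 3, 5, 6}
Tree: B1–B2
The largest bag has 5 vertices, giving width 4; this decomposition certifies tw(G) ≤ 4. For the lower bound, the 5 vertices {1, 2, 3, 5, 6} are pairwise adjacent, and any tree decomposition puts a clique entirely inside one bag — forcing width ≥ 4. Therefore the treewidth is 4.

4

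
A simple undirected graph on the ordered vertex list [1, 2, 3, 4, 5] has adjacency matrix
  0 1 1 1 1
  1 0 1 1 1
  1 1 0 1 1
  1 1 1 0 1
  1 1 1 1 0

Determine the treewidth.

4

A width-4 tree decomposition is:
Bags: B1 = {1, 2, 3, 4, 5}
Tree: (single bag)
A single bag containing all 5 vertices is trivially a valid decomposition of width 4. On the other hand G contains the 5-clique {1, 2, 3, 4, 5}. A clique must lie in a single bag of any decomposition, so no decomposition can have width below 4. Therefore the treewidth is 4.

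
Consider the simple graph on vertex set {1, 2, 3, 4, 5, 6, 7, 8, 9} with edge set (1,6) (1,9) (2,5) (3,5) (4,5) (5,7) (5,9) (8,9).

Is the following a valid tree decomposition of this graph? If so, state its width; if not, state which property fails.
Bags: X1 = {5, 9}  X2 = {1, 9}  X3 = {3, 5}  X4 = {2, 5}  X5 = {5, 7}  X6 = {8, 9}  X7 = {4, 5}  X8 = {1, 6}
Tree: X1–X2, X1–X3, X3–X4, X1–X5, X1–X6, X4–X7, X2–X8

Every vertex of G appears in some bag (union = {1, 2, 3, 4, 5, 6, 7, 8, 9}); every edge is covered by a bag; and for each vertex v the set of bags containing v is connected in the bag tree. The decomposition is therefore valid. The largest bag has 2 vertices, so the width is 1.

Yes; width 1.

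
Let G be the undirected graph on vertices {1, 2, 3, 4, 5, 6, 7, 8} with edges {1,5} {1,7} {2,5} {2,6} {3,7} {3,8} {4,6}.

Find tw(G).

1

A width-1 tree decomposition is:
Bags: B1 = {4, 6}  B2 = {2, 6}  B3 = {2, 5}  B4 = {1, 5}  B5 = {1, 7}  B6 = {3, 7}  B7 = {3, 8}
Tree: B1–B2, B2–B3, B3–B4, B4–B5, B5–B6, B6–B7
Each bag holds 2 vertices, so the decomposition has width 1, which upper-bounds the treewidth. Any graph with an edge has treewidth ≥ 1, and G has the edge 4–6. Therefore the treewidth is 1.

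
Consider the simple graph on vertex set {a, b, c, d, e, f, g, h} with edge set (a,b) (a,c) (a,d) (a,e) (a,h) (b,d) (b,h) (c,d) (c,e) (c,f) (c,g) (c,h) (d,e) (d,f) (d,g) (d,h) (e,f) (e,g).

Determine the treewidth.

3

A width-3 tree decomposition is:
Bags: B1 = {a, c, d, e}  B2 = {a, c, d, h}  B3 = {a, b, d, h}  B4 = {c, d, e, f}  B5 = {c, d, e, g}
Tree: B1–B2, B2–B3, B1–B4, B4–B5
Each bag holds 4 vertices, so the decomposition has width 3, which upper-bounds the treewidth. For the lower bound, the 4 vertices {c, d, e, g} are pairwise adjacent, and any tree decomposition puts a clique entirely inside one bag — forcing width ≥ 3. Combining the bounds, tw(G) = 3.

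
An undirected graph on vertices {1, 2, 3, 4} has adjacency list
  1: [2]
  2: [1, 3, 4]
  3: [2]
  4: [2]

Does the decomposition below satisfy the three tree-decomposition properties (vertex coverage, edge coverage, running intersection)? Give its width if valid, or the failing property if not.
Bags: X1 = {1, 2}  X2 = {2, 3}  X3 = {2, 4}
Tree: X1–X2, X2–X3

Every vertex of G appears in some bag (union = {1, 2, 3, 4}); every edge is covered by a bag; and for each vertex v the set of bags containing v is connected in the bag tree. The decomposition is therefore valid. The largest bag has 2 vertices, so the width is 1.

Yes; width 1.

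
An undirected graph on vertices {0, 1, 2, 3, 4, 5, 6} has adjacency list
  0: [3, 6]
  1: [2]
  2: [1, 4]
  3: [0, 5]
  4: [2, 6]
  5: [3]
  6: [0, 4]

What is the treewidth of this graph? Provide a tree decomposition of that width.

Each bag holds 2 vertices, so the decomposition has width 1, which upper-bounds the treewidth. Since G has at least one edge (e.g. 1–2), it is not an edgeless graph, so tw(G) ≥ 1. The upper and lower bounds meet at 1, so that is the treewidth.

Treewidth 1.
One optimal decomposition is:
Bags: B1 = {1, 2}  B2 = {2, 4}  B3 = {4, 6}  B4 = {0, 6}  B5 = {0, 3}  B6 = {3, 5}
Tree: B1–B2, B2–B3, B3–B4, B4–B5, B5–B6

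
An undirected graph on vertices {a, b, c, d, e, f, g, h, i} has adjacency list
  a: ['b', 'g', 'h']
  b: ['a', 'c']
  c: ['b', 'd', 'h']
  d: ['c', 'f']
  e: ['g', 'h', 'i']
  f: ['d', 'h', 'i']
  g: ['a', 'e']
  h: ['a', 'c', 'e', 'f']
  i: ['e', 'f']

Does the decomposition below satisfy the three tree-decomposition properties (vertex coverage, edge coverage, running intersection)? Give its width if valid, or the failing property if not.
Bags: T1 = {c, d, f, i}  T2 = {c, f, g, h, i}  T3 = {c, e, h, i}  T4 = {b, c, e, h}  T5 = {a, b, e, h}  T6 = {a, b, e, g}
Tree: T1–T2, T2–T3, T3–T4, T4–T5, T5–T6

No — bags containing vertex g are not connected in the tree.

A tree decomposition must satisfy three properties: every vertex lies in some bag; for every edge, both endpoints lie together in some bag; and for every vertex, the bags containing it form a connected subtree. Here bags containing vertex g are not connected in the tree, so the decomposition is invalid.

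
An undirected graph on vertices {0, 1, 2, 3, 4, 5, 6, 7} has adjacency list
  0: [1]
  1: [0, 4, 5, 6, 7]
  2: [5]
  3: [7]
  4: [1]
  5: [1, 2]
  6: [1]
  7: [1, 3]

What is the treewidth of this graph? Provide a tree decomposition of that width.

Treewidth 1.
One optimal decomposition is:
Bags: B1 = {1, 4}  B2 = {1, 7}  B3 = {1, 5}  B4 = {2, 5}  B5 = {3, 7}  B6 = {0, 1}  B7 = {1, 6}
Tree: B1–B2, B2–B3, B3–B4, B2–B5, B1–B6, B3–B7

The largest bag has 2 vertices, giving width 1; this decomposition certifies tw(G) ≤ 1. Since G has at least one edge (e.g. 1–4), it is not an edgeless graph, so tw(G) ≥ 1. The upper and lower bounds meet at 1, so that is the treewidth.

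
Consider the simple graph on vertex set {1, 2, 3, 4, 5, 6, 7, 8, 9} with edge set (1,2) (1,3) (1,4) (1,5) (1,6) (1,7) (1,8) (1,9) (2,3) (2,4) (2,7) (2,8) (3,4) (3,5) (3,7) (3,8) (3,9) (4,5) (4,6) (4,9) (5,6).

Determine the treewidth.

A width-3 tree decomposition is:
Bags: B1 = {1, 2, 3, 8}  B2 = {1, 2, 3, 4}  B3 = {1, 3, 4, 5}  B4 = {1, 2, 3, 7}  B5 = {1, 3, 4, 9}  B6 = {1, 4, 5, 6}
Tree: B1–B2, B2–B3, B1–B4, B3–B5, B3–B6
Every bag has size at most 4, so the width is 4 − 1 = 3 and tw(G) ≤ 3. For the lower bound, the 4 vertices {1, 3, 4, 9} are pairwise adjacent, and any tree decomposition puts a clique entirely inside one bag — forcing width ≥ 3. The upper and lower bounds meet at 3, so that is the treewidth.

3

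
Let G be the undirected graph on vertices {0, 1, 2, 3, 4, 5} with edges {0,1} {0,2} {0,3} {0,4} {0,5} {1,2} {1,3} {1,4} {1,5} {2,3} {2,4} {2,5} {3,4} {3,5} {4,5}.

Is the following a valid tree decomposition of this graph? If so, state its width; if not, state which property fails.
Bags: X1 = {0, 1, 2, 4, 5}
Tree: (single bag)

No — vertex 3 appears in no bag.

A tree decomposition must satisfy three properties: every vertex lies in some bag; for every edge, both endpoints lie together in some bag; and for every vertex, the bags containing it form a connected subtree. Here vertex 3 appears in no bag, so the decomposition is invalid.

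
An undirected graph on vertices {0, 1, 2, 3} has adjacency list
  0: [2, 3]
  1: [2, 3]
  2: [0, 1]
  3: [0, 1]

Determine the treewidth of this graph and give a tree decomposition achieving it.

Every bag has size at most 3, so the width is 3 − 1 = 2 and tw(G) ≤ 2. Since 0–2–1–3–0 is a cycle in G, G is not acyclic. Forests are exactly the graphs of treewidth ≤ 1, so tw(G) ≥ 2. Hence tw(G) = 2 exactly.

Treewidth 2.
Bags: B1 = {0, 1, 2}  B2 = {0, 1, 3}
Tree: B1–B2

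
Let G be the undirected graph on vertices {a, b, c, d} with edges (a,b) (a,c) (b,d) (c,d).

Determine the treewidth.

2

A width-2 tree decomposition is:
Bags: B1 = {a, b, c}  B2 = {b, c, d}
Tree: B1–B2
Each bag holds 3 vertices, so the decomposition has width 2, which upper-bounds the treewidth. For the lower bound, G contains the cycle b–a–c–d–b, so G is not a forest; only forests have treewidth ≤ 1, hence tw(G) ≥ 2. Hence tw(G) = 2 exactly.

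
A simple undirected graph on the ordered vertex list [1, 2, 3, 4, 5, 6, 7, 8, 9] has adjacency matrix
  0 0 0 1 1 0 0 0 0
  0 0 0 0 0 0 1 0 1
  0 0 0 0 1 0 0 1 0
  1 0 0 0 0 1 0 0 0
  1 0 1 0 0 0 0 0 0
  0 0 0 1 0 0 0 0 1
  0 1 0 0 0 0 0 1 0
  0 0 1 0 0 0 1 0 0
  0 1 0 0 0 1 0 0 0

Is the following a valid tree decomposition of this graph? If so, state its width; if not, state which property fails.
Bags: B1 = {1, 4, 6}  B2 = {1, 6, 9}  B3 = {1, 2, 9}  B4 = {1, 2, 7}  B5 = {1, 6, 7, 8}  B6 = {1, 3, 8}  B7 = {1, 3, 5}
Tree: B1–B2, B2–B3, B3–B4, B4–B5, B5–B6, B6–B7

No — bags containing vertex 6 are not connected in the tree.

A tree decomposition must satisfy three properties: every vertex lies in some bag; for every edge, both endpoints lie together in some bag; and for every vertex, the bags containing it form a connected subtree. Here bags containing vertex 6 are not connected in the tree, so the decomposition is invalid.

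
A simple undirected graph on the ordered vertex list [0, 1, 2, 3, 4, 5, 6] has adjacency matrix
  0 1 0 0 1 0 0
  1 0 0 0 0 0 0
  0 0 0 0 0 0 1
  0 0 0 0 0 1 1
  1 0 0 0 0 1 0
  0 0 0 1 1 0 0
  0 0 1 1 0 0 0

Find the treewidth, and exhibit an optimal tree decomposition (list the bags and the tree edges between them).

Treewidth 1.
Bags: B1 = {0, 1}  B2 = {0, 4}  B3 = {4, 5}  B4 = {3, 5}  B5 = {3, 6}  B6 = {2, 6}
Tree: B1–B2, B2–B3, B3–B4, B4–B5, B5–B6

Every bag has size at most 2, so the width is 2 − 1 = 1 and tw(G) ≤ 1. G has an edge, so its treewidth is at least 1. The upper and lower bounds meet at 1, so that is the treewidth.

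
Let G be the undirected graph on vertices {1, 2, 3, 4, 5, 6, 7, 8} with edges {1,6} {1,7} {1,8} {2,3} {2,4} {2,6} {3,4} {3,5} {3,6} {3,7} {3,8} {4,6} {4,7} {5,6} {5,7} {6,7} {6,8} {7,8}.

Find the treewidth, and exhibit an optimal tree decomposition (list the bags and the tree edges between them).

Each bag holds 4 vertices, so the decomposition has width 3, which upper-bounds the treewidth. Conversely, {1, 6, 7, 8} is a clique of size 4, and the vertices of any clique must share a bag in every tree decomposition; so some bag has ≥ 4 vertices and tw(G) ≥ 3. Hence tw(G) = 3 exactly.

Treewidth 3.
One optimal decomposition is:
Bags: B1 = {3, 5, 6, 7}  B2 = {3, 4, 6, 7}  B3 = {2, 3, 4, 6}  B4 = {3, 6, 7, 8}  B5 = {1, 6, 7, 8}
Tree: B1–B2, B2–B3, B2–B4, B4–B5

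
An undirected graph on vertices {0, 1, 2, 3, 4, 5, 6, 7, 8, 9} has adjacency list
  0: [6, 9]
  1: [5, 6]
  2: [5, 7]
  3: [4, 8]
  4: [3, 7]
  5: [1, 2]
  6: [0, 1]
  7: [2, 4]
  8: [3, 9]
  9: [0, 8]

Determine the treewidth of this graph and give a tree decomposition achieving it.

The largest bag has 3 vertices, giving width 2; this decomposition certifies tw(G) ≤ 2. The edges 8–9–0–6–1–5–2–7–4–3–8 form a cycle, so G is not a tree and its treewidth is at least 2. Hence tw(G) = 2 exactly.

Treewidth 2.
One optimal decomposition is:
Bags: B1 = {0, 8, 9}  B2 = {0, 6, 8}  B3 = {1, 6, 8}  B4 = {1, 5, 8}  B5 = {2, 5, 8}  B6 = {2, 7, 8}  B7 = {4, 7, 8}  B8 = {3, 4, 8}
Tree: B1–B2, B2–B3, B3–B4, B4–B5, B5–B6, B6–B7, B7–B8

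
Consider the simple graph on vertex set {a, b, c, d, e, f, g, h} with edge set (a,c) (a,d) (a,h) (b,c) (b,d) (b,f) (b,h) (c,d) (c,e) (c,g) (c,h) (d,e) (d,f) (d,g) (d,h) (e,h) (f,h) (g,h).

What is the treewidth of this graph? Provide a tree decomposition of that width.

Each bag holds 4 vertices, so the decomposition has width 3, which upper-bounds the treewidth. On the other hand G contains the 4-clique {c, d, g, h}. A clique must lie in a single bag of any decomposition, so no decomposition can have width below 3. The upper and lower bounds meet at 3, so that is the treewidth.

Treewidth 3.
One such decomposition:
Bags: B1 = {b, c, d, h}  B2 = {b, d, f, h}  B3 = {c, d, g, h}  B4 = {a, c, d, h}  B5 = {c, d, e, h}
Tree: B1–B2, B1–B3, B3–B4, B4–B5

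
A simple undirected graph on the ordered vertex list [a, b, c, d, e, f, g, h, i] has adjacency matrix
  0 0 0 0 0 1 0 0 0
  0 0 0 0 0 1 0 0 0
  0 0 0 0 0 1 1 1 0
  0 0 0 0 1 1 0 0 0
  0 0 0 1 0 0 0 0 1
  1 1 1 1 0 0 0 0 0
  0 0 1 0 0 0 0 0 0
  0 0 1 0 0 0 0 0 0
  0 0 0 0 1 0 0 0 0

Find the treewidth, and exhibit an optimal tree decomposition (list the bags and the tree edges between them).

The largest bag has 2 vertices, giving width 1; this decomposition certifies tw(G) ≤ 1. Since G has at least one edge (e.g. f–c), it is not an edgeless graph, so tw(G) ≥ 1. The upper and lower bounds meet at 1, so that is the treewidth.

Treewidth 1.
One such decomposition:
Bags: B1 = {c, f}  B2 = {c, h}  B3 = {a, f}  B4 = {d, f}  B5 = {b, f}  B6 = {c, g}  B7 = {d, e}  B8 = {e, i}
Tree: B1–B2, B1–B3, B1–B4, B3–B5, B1–B6, B4–B7, B7–B8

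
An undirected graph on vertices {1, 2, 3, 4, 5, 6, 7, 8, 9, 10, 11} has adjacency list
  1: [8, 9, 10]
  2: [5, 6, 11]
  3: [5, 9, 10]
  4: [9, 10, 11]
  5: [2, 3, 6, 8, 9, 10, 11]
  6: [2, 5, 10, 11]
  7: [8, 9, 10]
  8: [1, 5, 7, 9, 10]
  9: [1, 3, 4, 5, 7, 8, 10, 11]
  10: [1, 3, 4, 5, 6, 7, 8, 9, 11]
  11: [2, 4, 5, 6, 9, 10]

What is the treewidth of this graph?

3

A width-3 tree decomposition is:
Bags: B1 = {5, 9, 10, 11}  B2 = {5, 8, 9, 10}  B3 = {3, 5, 9, 10}  B4 = {7, 8, 9, 10}  B5 = {4, 9, 10, 11}  B6 = {5, 6, 10, 11}  B7 = {1, 8, 9, 10}  B8 = {2, 5, 6, 11}
Tree: B1–B2, B1–B3, B2–B4, B1–B5, B1–B6, B2–B7, B6–B8
Each bag holds 4 vertices, so the decomposition has width 3, which upper-bounds the treewidth. On the other hand G contains the 4-clique {2, 5, 6, 11}. A clique must lie in a single bag of any decomposition, so no decomposition can have width below 3. Combining the bounds, tw(G) = 3.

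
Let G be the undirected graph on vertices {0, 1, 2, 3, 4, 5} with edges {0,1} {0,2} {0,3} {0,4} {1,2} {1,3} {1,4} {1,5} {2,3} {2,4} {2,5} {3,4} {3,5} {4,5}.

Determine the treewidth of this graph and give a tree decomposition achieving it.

Treewidth 4.
Bags: B1 = {0, 1, 2, 3, 4}  B2 = {1, 2, 3, 4, 5}
Tree: B1–B2

Each bag holds 5 vertices, so the decomposition has width 4, which upper-bounds the treewidth. For the lower bound, the 5 vertices {0, 1, 2, 3, 4} are pairwise adjacent, and any tree decomposition puts a clique entirely inside one bag — forcing width ≥ 4. The upper and lower bounds meet at 4, so that is the treewidth.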